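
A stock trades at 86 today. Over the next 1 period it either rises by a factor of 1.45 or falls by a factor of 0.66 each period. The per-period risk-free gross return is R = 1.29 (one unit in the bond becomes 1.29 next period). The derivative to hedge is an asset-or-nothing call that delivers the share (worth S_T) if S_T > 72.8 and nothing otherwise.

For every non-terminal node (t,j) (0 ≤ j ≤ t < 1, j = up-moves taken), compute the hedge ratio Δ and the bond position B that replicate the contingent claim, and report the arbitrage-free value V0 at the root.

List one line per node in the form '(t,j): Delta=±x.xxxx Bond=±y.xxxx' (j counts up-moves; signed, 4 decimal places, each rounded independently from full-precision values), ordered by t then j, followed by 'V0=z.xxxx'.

(0,0): Delta=1.8354 Bond=-80.7595
V0=77.0886

Under the risk-neutral measure, an up-move has probability p* = (R−d)/(u−d) = 0.7975 and values discount at R = 1.29.
Terminal values V(1,·): V(1,0)=0.0000, V(1,1)=124.7000
Node (0,0) S=86.0000: V=(p*·124.7000+(1−p*)·0.0000)/1.29=77.0886; Δ=(124.7000−0.0000)/(124.7000−56.7600)=1.8354; B=V−Δ·S=-80.7595
The time-0 hedge costs 77.0886, which is the no-arbitrage price.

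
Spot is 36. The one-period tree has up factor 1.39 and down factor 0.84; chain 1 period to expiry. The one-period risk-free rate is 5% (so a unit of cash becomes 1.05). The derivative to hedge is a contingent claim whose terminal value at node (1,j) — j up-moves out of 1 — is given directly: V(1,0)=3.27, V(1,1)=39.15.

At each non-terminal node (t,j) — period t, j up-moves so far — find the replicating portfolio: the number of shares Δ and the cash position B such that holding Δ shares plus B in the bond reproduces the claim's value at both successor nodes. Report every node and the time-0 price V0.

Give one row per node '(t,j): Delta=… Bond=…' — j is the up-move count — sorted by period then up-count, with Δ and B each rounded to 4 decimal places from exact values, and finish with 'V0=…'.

The replicating-portfolio and risk-neutral prices coincide; use p* = (1.05−0.84)/(1.39−0.84) = 0.3818 for the latter.
Terminal payoffs: V(1,0)=3.2700, V(1,1)=39.1500
  t=0,j=0: stock 36.0000 → up 50.0400 (V=39.1500), down 30.2400 (V=3.2700). Price 16.1616; hedge Δ=1.8121, bond B=-49.0748.
Each (Δ,B) replicates both successor values, so the strategy is self-financing and V0 is arbitrage-free.

(0,0): Delta=1.8121 Bond=-49.0748
V0=16.1616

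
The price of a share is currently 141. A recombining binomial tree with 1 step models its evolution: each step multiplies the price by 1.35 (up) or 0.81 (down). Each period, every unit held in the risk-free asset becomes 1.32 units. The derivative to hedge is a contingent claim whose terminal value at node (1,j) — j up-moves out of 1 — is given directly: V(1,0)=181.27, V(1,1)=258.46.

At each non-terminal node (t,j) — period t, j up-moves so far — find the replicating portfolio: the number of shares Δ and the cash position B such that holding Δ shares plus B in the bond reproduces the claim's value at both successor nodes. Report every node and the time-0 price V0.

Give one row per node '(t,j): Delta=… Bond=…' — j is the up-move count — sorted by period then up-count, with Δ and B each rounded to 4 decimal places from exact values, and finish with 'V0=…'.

(0,0): Delta=1.0138 Bond=49.6098
V0=192.5543

Since d<R<u, set p* = (R−d)/(u−d) = 0.9444; price each node as the discounted p*-expectation of its children.
At expiry t=1: V(1,0)=181.2700, V(1,1)=258.4600
(0,0): S=141.0000. Δ = (V_up−V_dn)/(S_up−S_dn) = (258.4600−181.2700)/(190.3500−114.2100) = 1.0138. V = [p*·258.4600 + (1−p*)·181.2700]/1.32 = 192.5543. B = V − Δ·S = 49.6098.
Check: Δ(0,0)·S0 + B(0,0) = 192.5543 = V0.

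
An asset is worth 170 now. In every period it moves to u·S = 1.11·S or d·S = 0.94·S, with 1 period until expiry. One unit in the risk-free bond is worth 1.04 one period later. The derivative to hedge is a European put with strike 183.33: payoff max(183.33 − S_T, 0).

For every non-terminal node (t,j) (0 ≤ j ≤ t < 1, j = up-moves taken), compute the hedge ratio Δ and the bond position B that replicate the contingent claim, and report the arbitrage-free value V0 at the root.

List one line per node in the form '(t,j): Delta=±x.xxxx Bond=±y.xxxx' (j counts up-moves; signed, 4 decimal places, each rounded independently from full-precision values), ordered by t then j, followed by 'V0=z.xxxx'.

Risk-neutral probability p* = (R−d)/(u−d) = (1.04−0.94)/(1.11−0.94) = 0.5882.
Terminal payoffs: V(1,0)=23.5300, V(1,1)=0.0000
(0,0): S=170.0000. Δ = (V_up−V_dn)/(S_up−S_dn) = (0.0000−23.5300)/(188.7000−159.8000) = -0.8142. V = [p*·0.0000 + (1−p*)·23.5300]/1.04 = 9.3162. B = V − Δ·S = 147.7279.
Check: Δ(0,0)·S0 + B(0,0) = 9.3162 = V0.

(0,0): Delta=-0.8142 Bond=147.7279
V0=9.3162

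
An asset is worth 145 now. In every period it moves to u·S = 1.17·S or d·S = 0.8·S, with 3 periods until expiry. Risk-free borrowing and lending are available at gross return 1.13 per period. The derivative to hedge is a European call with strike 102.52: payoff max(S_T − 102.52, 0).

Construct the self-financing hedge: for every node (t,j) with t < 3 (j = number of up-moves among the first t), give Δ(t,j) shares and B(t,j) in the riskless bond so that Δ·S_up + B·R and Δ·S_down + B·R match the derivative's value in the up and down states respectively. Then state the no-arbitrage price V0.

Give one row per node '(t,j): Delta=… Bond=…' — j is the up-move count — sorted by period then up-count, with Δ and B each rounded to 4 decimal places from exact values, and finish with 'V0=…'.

Since d<R<u, set p* = (R−d)/(u−d) = 0.8919; price each node as the discounted p*-expectation of its children.
Terminal payoffs: V(3,0)=0.0000, V(3,1)=6.0560, V(3,2)=56.2724, V(3,3)=129.7139
(2,0): S=92.8000. Δ = (V_up−V_dn)/(S_up−S_dn) = (6.0560−0.0000)/(108.5760−74.2400) = 0.1764. V = [p*·6.0560 + (1−p*)·0.0000]/1.13 = 4.7799. B = V − Δ·S = -11.5877.
(2,1): S=135.7200. Δ = (V_up−V_dn)/(S_up−S_dn) = (56.2724−6.0560)/(158.7924−108.5760) = 1.0000. V = [p*·56.2724 + (1−p*)·6.0560]/1.13 = 44.9943. B = V − Δ·S = -90.7257.
(2,2): S=198.4905. Δ = (V_up−V_dn)/(S_up−S_dn) = (129.7139−56.2724)/(232.2339−158.7924) = 1.0000. V = [p*·129.7139 + (1−p*)·56.2724]/1.13 = 107.7648. B = V − Δ·S = -90.7257.
(1,0): S=116.0000. Δ = (V_up−V_dn)/(S_up−S_dn) = (44.9943−4.7799)/(135.7200−92.8000) = 0.9370. V = [p*·44.9943 + (1−p*)·4.7799]/1.13 = 35.9706. B = V − Δ·S = -72.7170.
(1,1): S=169.6500. Δ = (V_up−V_dn)/(S_up−S_dn) = (107.7648−44.9943)/(198.4905−135.7200) = 1.0000. V = [p*·107.7648 + (1−p*)·44.9943]/1.13 = 89.3618. B = V − Δ·S = -80.2882.
(0,0): S=145.0000. Δ = (V_up−V_dn)/(S_up−S_dn) = (89.3618−35.9706)/(169.6500−116.0000) = 0.9952. V = [p*·89.3618 + (1−p*)·35.9706]/1.13 = 73.9733. B = V − Δ·S = -70.3272.
Root portfolio cost Δ·145+B reproduces V0=73.9733.

(0,0): Delta=0.9952 Bond=-70.3272
(1,0): Delta=0.9370 Bond=-72.7170
(1,1): Delta=1.0000 Bond=-80.2882
(2,0): Delta=0.1764 Bond=-11.5877
(2,1): Delta=1.0000 Bond=-90.7257
(2,2): Delta=1.0000 Bond=-90.7257
V0=73.9733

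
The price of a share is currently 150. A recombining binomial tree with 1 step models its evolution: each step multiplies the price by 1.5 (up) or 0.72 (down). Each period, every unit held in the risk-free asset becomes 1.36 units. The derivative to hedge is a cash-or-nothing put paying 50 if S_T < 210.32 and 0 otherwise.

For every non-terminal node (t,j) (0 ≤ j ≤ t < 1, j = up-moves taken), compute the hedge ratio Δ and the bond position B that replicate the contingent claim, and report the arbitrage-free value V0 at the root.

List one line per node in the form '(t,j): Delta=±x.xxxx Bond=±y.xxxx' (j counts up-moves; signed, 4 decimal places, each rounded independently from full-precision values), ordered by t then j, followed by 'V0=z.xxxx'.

(0,0): Delta=-0.4274 Bond=70.7014
V0=6.5988

Under the risk-neutral measure, an up-move has probability p* = (R−d)/(u−d) = 0.8205 and values discount at R = 1.36.
At expiry t=1: V(1,0)=50.0000, V(1,1)=0.0000
(0,0): S=150.0000. Δ = (V_up−V_dn)/(S_up−S_dn) = (0.0000−50.0000)/(225.0000−108.0000) = -0.4274. V = [p*·0.0000 + (1−p*)·50.0000]/1.36 = 6.5988. B = V − Δ·S = 70.7014.
The time-0 hedge costs 6.5988, which is the no-arbitrage price.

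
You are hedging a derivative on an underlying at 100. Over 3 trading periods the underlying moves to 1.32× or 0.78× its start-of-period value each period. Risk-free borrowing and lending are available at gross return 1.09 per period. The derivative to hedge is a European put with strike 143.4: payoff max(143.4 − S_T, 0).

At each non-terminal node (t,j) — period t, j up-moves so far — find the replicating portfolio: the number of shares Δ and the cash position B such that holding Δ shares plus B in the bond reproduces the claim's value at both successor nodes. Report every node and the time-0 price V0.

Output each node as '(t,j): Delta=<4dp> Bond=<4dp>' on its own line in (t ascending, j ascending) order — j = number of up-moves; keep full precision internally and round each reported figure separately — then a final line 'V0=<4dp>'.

No-arbitrage ⇒ martingale measure with p* = (R−d)/(u−d) = 0.5741.
Terminal values V(3,·): V(3,0)=95.9448, V(3,1)=63.0912, V(3,2)=7.4928, V(3,3)=0.0000
Node (2,0) S=60.8400: V=(p*·63.0912+(1−p*)·95.9448)/1.09=70.7196; Δ=(63.0912−95.9448)/(80.3088−47.4552)=-1.0000; B=V−Δ·S=131.5596
Node (2,1) S=102.9600: V=(p*·7.4928+(1−p*)·63.0912)/1.09=28.5996; Δ=(7.4928−63.0912)/(135.9072−80.3088)=-1.0000; B=V−Δ·S=131.5596
Node (2,2) S=174.2400: V=(p*·0.0000+(1−p*)·7.4928)/1.09=2.9279; Δ=(0.0000−7.4928)/(229.9968−135.9072)=-0.0796; B=V−Δ·S=16.8034
Node (1,0) S=78.0000: V=(p*·28.5996+(1−p*)·70.7196)/1.09=42.6969; Δ=(28.5996−70.7196)/(102.9600−60.8400)=-1.0000; B=V−Δ·S=120.6969
Node (1,1) S=132.0000: V=(p*·2.9279+(1−p*)·28.5996)/1.09=12.7176; Δ=(2.9279−28.5996)/(174.2400−102.9600)=-0.3602; B=V−Δ·S=60.2579
Node (0,0) S=100.0000: V=(p*·12.7176+(1−p*)·42.6969)/1.09=23.3821; Δ=(12.7176−42.6969)/(132.0000−78.0000)=-0.5552; B=V−Δ·S=78.8995
Self-financing check: at every node Δ·S+B equals the discounted successor values.

(0,0): Delta=-0.5552 Bond=78.8995
(1,0): Delta=-1.0000 Bond=120.6969
(1,1): Delta=-0.3602 Bond=60.2579
(2,0): Delta=-1.0000 Bond=131.5596
(2,1): Delta=-1.0000 Bond=131.5596
(2,2): Delta=-0.0796 Bond=16.8034
V0=23.3821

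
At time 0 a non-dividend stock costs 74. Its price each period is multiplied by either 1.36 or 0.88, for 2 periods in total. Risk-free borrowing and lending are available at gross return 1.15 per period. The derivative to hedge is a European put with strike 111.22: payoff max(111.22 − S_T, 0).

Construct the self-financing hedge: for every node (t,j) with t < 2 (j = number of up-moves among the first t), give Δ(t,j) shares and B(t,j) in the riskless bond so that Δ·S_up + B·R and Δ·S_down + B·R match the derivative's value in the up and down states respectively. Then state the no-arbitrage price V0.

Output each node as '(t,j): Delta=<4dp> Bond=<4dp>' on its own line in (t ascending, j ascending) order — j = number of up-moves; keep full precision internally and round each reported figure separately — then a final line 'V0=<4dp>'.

(0,0): Delta=-0.6468 Bond=64.0968
(1,0): Delta=-1.0000 Bond=96.7130
(1,1): Delta=-0.4690 Bond=55.8211
V0=16.2351

Under the risk-neutral measure, an up-move has probability p* = (R−d)/(u−d) = 0.5625 and values discount at R = 1.15.
Terminal values V(2,·): V(2,0)=53.9144, V(2,1)=22.6568, V(2,2)=0.0000
  t=1,j=0: stock 65.1200 → up 88.5632 (V=22.6568), down 57.3056 (V=53.9144). Price 31.5930; hedge Δ=-1.0000, bond B=96.7130.
  t=1,j=1: stock 100.6400 → up 136.8704 (V=0.0000), down 88.5632 (V=22.6568). Price 8.6194; hedge Δ=-0.4690, bond B=55.8211.
  t=0,j=0: stock 74.0000 → up 100.6400 (V=8.6194), down 65.1200 (V=31.5930). Price 16.2351; hedge Δ=-0.6468, bond B=64.0968.
Self-financing check: at every node Δ·S+B equals the discounted successor values.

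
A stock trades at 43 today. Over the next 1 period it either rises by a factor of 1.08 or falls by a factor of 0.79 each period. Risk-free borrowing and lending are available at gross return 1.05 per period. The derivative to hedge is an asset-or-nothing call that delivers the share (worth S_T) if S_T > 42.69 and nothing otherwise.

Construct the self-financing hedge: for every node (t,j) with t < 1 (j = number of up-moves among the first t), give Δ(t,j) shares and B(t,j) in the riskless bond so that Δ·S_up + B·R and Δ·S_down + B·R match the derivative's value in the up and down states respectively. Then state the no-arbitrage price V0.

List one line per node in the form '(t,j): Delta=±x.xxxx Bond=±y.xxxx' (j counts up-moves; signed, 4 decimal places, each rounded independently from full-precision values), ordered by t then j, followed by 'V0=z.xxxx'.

Risk-neutral probability p* = (R−d)/(u−d) = (1.05−0.79)/(1.08−0.79) = 0.8966.
Payoff layer (t=1): V(1,0)=0.0000, V(1,1)=46.4400
Node (0,0) S=43.0000: V=(p*·46.4400+(1−p*)·0.0000)/1.05=39.6532; Δ=(46.4400−0.0000)/(46.4400−33.9700)=3.7241; B=V−Δ·S=-120.4847
Each (Δ,B) replicates both successor values, so the strategy is self-financing and V0 is arbitrage-free.

(0,0): Delta=3.7241 Bond=-120.4847
V0=39.6532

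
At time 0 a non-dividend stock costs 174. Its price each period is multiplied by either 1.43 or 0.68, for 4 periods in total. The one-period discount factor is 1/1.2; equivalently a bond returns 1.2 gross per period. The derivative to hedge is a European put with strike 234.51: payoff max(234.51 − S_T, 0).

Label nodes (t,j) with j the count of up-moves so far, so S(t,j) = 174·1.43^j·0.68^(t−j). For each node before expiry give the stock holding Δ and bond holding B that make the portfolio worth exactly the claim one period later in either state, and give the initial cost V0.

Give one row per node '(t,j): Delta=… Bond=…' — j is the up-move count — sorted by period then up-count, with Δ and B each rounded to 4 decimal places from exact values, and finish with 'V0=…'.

(0,0): Delta=-0.2173 Bond=53.8424
(1,0): Delta=-0.5806 Bond=107.5932
(1,1): Delta=-0.1409 Bond=45.5995
(2,0): Delta=-1.0000 Bond=162.8542
(2,1): Delta=-0.4924 Bond=114.1874
(2,2): Delta=-0.0670 Bond=28.4163
(3,0): Delta=-1.0000 Bond=195.4250
(3,1): Delta=-1.0000 Bond=195.4250
(3,2): Delta=-0.3857 Bond=111.1940
(3,3): Delta=0.0000 Bond=0.0000
V0=16.0238

The replicating-portfolio and risk-neutral prices coincide; use p* = (1.2−0.68)/(1.43−0.68) = 0.6933 for the latter.
Payoff layer (t=4): V(4,0)=197.3064, V(4,1)=156.2730, V(4,2)=69.9823, V(4,3)=0.0000, V(4,4)=0.0000
Node (3,0) S=54.7112: V=(p*·156.2730+(1−p*)·197.3064)/1.2=140.7138; Δ=(156.2730−197.3064)/(78.2370−37.2036)=-1.0000; B=V−Δ·S=195.4250
Node (3,1) S=115.0544: V=(p*·69.9823+(1−p*)·156.2730)/1.2=80.3706; Δ=(69.9823−156.2730)/(164.5277−78.2370)=-1.0000; B=V−Δ·S=195.4250
Node (3,2) S=241.9526: V=(p*·0.0000+(1−p*)·69.9823)/1.2=17.8844; Δ=(0.0000−69.9823)/(345.9922−164.5277)=-0.3857; B=V−Δ·S=111.1940
Node (3,3) S=508.8120: V=(p*·0.0000+(1−p*)·0.0000)/1.2=0.0000; Δ=(0.0000−0.0000)/(727.6012−345.9922)=0.0000; B=V−Δ·S=0.0000
Node (2,0) S=80.4576: V=(p*·80.3706+(1−p*)·140.7138)/1.2=82.3966; Δ=(80.3706−140.7138)/(115.0544−54.7112)=-1.0000; B=V−Δ·S=162.8542
Node (2,1) S=169.1976: V=(p*·17.8844+(1−p*)·80.3706)/1.2=30.8723; Δ=(17.8844−80.3706)/(241.9526−115.0544)=-0.4924; B=V−Δ·S=114.1874
Node (2,2) S=355.8126: V=(p*·0.0000+(1−p*)·17.8844)/1.2=4.5704; Δ=(0.0000−17.8844)/(508.8120−241.9526)=-0.0670; B=V−Δ·S=28.4163
Node (1,0) S=118.3200: V=(p*·30.8723+(1−p*)·82.3966)/1.2=38.8943; Δ=(30.8723−82.3966)/(169.1976−80.4576)=-0.5806; B=V−Δ·S=107.5932
Node (1,1) S=248.8200: V=(p*·4.5704+(1−p*)·30.8723)/1.2=10.5303; Δ=(4.5704−30.8723)/(355.8126−169.1976)=-0.1409; B=V−Δ·S=45.5995
Node (0,0) S=174.0000: V=(p*·10.5303+(1−p*)·38.8943)/1.2=16.0238; Δ=(10.5303−38.8943)/(248.8200−118.3200)=-0.2173; B=V−Δ·S=53.8424
Each (Δ,B) replicates both successor values, so the strategy is self-financing and V0 is arbitrage-free.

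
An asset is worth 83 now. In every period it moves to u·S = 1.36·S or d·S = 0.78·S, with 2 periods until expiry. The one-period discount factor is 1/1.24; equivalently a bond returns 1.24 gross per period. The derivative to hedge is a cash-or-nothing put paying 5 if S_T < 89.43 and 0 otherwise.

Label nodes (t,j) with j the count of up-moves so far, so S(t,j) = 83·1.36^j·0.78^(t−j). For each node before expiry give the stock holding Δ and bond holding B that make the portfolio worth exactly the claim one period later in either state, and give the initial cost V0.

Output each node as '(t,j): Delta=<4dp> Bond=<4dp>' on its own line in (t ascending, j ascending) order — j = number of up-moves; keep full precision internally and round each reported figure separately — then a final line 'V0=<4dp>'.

Under the risk-neutral measure, an up-move has probability p* = (R−d)/(u−d) = 0.7931 and values discount at R = 1.24.
Terminal payoffs: V(2,0)=5.0000, V(2,1)=5.0000, V(2,2)=0.0000
(1,0): S=64.7400. Δ = (V_up−V_dn)/(S_up−S_dn) = (5.0000−5.0000)/(88.0464−50.4972) = 0.0000. V = [p*·5.0000 + (1−p*)·5.0000]/1.24 = 4.0323. B = V − Δ·S = 4.0323.
(1,1): S=112.8800. Δ = (V_up−V_dn)/(S_up−S_dn) = (0.0000−5.0000)/(153.5168−88.0464) = -0.0764. V = [p*·0.0000 + (1−p*)·5.0000]/1.24 = 0.8343. B = V − Δ·S = 9.4549.
(0,0): S=83.0000. Δ = (V_up−V_dn)/(S_up−S_dn) = (0.8343−4.0323)/(112.8800−64.7400) = -0.0664. V = [p*·0.8343 + (1−p*)·4.0323]/1.24 = 1.2064. B = V − Δ·S = 6.7202.
The time-0 hedge costs 1.2064, which is the no-arbitrage price.

(0,0): Delta=-0.0664 Bond=6.7202
(1,0): Delta=0.0000 Bond=4.0323
(1,1): Delta=-0.0764 Bond=9.4549
V0=1.2064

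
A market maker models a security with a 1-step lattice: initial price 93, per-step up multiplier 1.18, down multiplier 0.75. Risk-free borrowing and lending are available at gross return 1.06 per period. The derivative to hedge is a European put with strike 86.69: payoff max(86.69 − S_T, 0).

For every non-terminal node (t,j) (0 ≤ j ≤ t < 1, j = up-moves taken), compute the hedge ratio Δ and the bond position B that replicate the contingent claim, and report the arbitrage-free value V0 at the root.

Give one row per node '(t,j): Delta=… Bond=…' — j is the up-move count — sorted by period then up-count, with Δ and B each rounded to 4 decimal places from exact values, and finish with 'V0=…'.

(0,0): Delta=-0.4236 Bond=43.8552
V0=4.4599

The replicating-portfolio and risk-neutral prices coincide; use p* = (1.06−0.75)/(1.18−0.75) = 0.7209 for the latter.
Terminal payoffs: V(1,0)=16.9400, V(1,1)=0.0000
(0,0): S=93.0000. Δ = (V_up−V_dn)/(S_up−S_dn) = (0.0000−16.9400)/(109.7400−69.7500) = -0.4236. V = [p*·0.0000 + (1−p*)·16.9400]/1.06 = 4.4599. B = V − Δ·S = 43.8552.
Each (Δ,B) replicates both successor values, so the strategy is self-financing and V0 is arbitrage-free.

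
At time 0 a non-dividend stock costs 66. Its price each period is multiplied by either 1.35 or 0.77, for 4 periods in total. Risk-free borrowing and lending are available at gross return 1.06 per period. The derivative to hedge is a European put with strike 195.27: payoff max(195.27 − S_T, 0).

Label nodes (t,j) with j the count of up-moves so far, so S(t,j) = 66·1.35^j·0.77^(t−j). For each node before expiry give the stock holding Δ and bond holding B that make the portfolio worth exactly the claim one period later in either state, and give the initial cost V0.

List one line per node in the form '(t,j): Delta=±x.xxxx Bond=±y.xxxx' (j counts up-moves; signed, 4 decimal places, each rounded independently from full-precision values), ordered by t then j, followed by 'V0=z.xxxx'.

Risk-neutral probability p* = (R−d)/(u−d) = (1.06−0.77)/(1.35−0.77) = 0.5000.
Payoff layer (t=4): V(4,0)=172.0690, V(4,1)=154.5929, V(4,2)=123.9530, V(4,3)=70.2337, V(4,4)=0.0000
(3,0): S=30.1312. Δ = (V_up−V_dn)/(S_up−S_dn) = (154.5929−172.0690)/(40.6771−23.2010) = -1.0000. V = [p*·154.5929 + (1−p*)·172.0690]/1.06 = 154.0858. B = V − Δ·S = 184.2170.
(3,1): S=52.8274. Δ = (V_up−V_dn)/(S_up−S_dn) = (123.9530−154.5929)/(71.3170−40.6771) = -1.0000. V = [p*·123.9530 + (1−p*)·154.5929]/1.06 = 131.3896. B = V − Δ·S = 184.2170.
(3,2): S=92.6195. Δ = (V_up−V_dn)/(S_up−S_dn) = (70.2337−123.9530)/(125.0363−71.3170) = -1.0000. V = [p*·70.2337 + (1−p*)·123.9530]/1.06 = 91.5975. B = V − Δ·S = 184.2170.
(3,3): S=162.3848. Δ = (V_up−V_dn)/(S_up−S_dn) = (0.0000−70.2337)/(219.2194−125.0363) = -0.7457. V = [p*·0.0000 + (1−p*)·70.2337]/1.06 = 33.1291. B = V − Δ·S = 154.2218.
(2,0): S=39.1314. Δ = (V_up−V_dn)/(S_up−S_dn) = (131.3896−154.0858)/(52.8274−30.1312) = -1.0000. V = [p*·131.3896 + (1−p*)·154.0858]/1.06 = 134.6582. B = V − Δ·S = 173.7896.
(2,1): S=68.6070. Δ = (V_up−V_dn)/(S_up−S_dn) = (91.5975−131.3896)/(92.6195−52.8274) = -1.0000. V = [p*·91.5975 + (1−p*)·131.3896]/1.06 = 105.1826. B = V − Δ·S = 173.7896.
(2,2): S=120.2850. Δ = (V_up−V_dn)/(S_up−S_dn) = (33.1291−91.5975)/(162.3848−92.6195) = -0.8381. V = [p*·33.1291 + (1−p*)·91.5975]/1.06 = 58.8333. B = V − Δ·S = 159.6409.
(1,0): S=50.8200. Δ = (V_up−V_dn)/(S_up−S_dn) = (105.1826−134.6582)/(68.6070−39.1314) = -1.0000. V = [p*·105.1826 + (1−p*)·134.6582]/1.06 = 113.1325. B = V − Δ·S = 163.9525.
(1,1): S=89.1000. Δ = (V_up−V_dn)/(S_up−S_dn) = (58.8333−105.1826)/(120.2850−68.6070) = -0.8969. V = [p*·58.8333 + (1−p*)·105.1826]/1.06 = 77.3660. B = V − Δ·S = 157.2786.
(0,0): S=66.0000. Δ = (V_up−V_dn)/(S_up−S_dn) = (77.3660−113.1325)/(89.1000−50.8200) = -0.9343. V = [p*·77.3660 + (1−p*)·113.1325]/1.06 = 89.8578. B = V − Δ·S = 151.5241.
Self-financing check: at every node Δ·S+B equals the discounted successor values.

(0,0): Delta=-0.9343 Bond=151.5241
(1,0): Delta=-1.0000 Bond=163.9525
(1,1): Delta=-0.8969 Bond=157.2786
(2,0): Delta=-1.0000 Bond=173.7896
(2,1): Delta=-1.0000 Bond=173.7896
(2,2): Delta=-0.8381 Bond=159.6409
(3,0): Delta=-1.0000 Bond=184.2170
(3,1): Delta=-1.0000 Bond=184.2170
(3,2): Delta=-1.0000 Bond=184.2170
(3,3): Delta=-0.7457 Bond=154.2218
V0=89.8578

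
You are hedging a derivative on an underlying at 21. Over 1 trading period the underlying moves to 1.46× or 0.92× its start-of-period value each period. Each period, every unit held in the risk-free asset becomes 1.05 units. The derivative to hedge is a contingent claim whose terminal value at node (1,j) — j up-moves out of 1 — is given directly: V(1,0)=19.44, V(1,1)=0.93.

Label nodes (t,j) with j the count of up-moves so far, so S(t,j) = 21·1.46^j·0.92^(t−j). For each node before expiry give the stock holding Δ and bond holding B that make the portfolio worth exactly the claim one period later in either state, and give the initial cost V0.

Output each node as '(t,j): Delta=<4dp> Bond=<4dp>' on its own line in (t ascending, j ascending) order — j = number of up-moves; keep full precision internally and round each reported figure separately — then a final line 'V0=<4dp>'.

(0,0): Delta=-1.6323 Bond=48.5481
V0=14.2704

Since d<R<u, set p* = (R−d)/(u−d) = 0.2407; price each node as the discounted p*-expectation of its children.
Terminal payoffs: V(1,0)=19.4400, V(1,1)=0.9300
Node (0,0) S=21.0000: V=(p*·0.9300+(1−p*)·19.4400)/1.05=14.2704; Δ=(0.9300−19.4400)/(30.6600−19.3200)=-1.6323; B=V−Δ·S=48.5481
Root portfolio cost Δ·21+B reproduces V0=14.2704.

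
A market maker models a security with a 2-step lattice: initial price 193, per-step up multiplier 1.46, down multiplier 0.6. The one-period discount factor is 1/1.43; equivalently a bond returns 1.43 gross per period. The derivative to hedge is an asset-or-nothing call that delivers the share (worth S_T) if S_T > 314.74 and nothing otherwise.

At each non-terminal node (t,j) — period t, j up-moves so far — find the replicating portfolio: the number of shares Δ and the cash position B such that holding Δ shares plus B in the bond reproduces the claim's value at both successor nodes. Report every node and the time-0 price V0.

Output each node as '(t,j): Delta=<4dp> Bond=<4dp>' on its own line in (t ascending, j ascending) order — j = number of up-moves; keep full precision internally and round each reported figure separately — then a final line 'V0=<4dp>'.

(0,0): Delta=1.6728 Bond=-135.4638
(1,0): Delta=0.0000 Bond=0.0000
(1,1): Delta=1.6977 Bond=-200.7150
V0=187.3916

Risk-neutral probability p* = (R−d)/(u−d) = (1.43−0.6)/(1.46−0.6) = 0.9651.
Terminal payoffs: V(2,0)=0.0000, V(2,1)=0.0000, V(2,2)=411.3988
  t=1,j=0: stock 115.8000 → up 169.0680 (V=0.0000), down 69.4800 (V=0.0000). Price 0.0000; hedge Δ=0.0000, bond B=0.0000.
  t=1,j=1: stock 281.7800 → up 411.3988 (V=411.3988), down 169.0680 (V=0.0000). Price 277.6557; hedge Δ=1.6977, bond B=-200.7150.
  t=0,j=0: stock 193.0000 → up 281.7800 (V=277.6557), down 115.8000 (V=0.0000). Price 187.3916; hedge Δ=1.6728, bond B=-135.4638.
The time-0 hedge costs 187.3916, which is the no-arbitrage price.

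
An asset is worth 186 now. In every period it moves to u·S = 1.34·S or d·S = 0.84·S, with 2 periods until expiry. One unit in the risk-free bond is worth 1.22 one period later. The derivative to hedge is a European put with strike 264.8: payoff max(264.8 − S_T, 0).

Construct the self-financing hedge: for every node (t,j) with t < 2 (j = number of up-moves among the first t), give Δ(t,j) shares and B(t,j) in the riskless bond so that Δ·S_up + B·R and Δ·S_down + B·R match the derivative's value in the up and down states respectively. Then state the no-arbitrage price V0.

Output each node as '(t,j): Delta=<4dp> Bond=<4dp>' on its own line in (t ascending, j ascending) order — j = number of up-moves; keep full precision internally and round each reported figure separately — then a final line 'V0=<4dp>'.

Since d<R<u, set p* = (R−d)/(u−d) = 0.7600; price each node as the discounted p*-expectation of its children.
Terminal values V(2,·): V(2,0)=133.5584, V(2,1)=55.4384, V(2,2)=0.0000
  t=1,j=0: stock 156.2400 → up 209.3616 (V=55.4384), down 131.2416 (V=133.5584). Price 60.8092; hedge Δ=-1.0000, bond B=217.0492.
  t=1,j=1: stock 249.2400 → up 333.9816 (V=0.0000), down 209.3616 (V=55.4384). Price 10.9059; hedge Δ=-0.4449, bond B=121.7827.
  t=0,j=0: stock 186.0000 → up 249.2400 (V=10.9059), down 156.2400 (V=60.8092). Price 18.7563; hedge Δ=-0.5366, bond B=118.5628.
Check: Δ(0,0)·S0 + B(0,0) = 18.7563 = V0.

(0,0): Delta=-0.5366 Bond=118.5628
(1,0): Delta=-1.0000 Bond=217.0492
(1,1): Delta=-0.4449 Bond=121.7827
V0=18.7563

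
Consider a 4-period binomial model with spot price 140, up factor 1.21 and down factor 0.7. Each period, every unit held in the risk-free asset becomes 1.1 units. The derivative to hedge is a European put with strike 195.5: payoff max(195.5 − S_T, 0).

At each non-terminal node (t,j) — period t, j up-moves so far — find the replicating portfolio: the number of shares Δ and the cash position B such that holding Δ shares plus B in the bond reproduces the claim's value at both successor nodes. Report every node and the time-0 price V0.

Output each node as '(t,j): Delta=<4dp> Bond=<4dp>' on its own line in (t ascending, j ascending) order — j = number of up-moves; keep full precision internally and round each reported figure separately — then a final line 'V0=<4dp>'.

(0,0): Delta=-0.4690 Bond=86.2175
(1,0): Delta=-1.0000 Bond=146.8820
(1,1): Delta=-0.3845 Bond=80.5274
(2,0): Delta=-1.0000 Bond=161.5702
(2,1): Delta=-1.0000 Bond=161.5702
(2,2): Delta=-0.2865 Bond=68.5079
(3,0): Delta=-1.0000 Bond=177.7273
(3,1): Delta=-1.0000 Bond=177.7273
(3,2): Delta=-1.0000 Bond=177.7273
(3,3): Delta=-0.1730 Bond=47.2073
V0=20.5644

Risk-neutral probability p* = (R−d)/(u−d) = (1.1−0.7)/(1.21−0.7) = 0.7843.
Payoff layer (t=4): V(4,0)=161.8860, V(4,1)=137.3958, V(4,2)=95.0627, V(4,3)=21.8870, V(4,4)=0.0000
Node (3,0) S=48.0200: V=(p*·137.3958+(1−p*)·161.8860)/1.1=129.7073; Δ=(137.3958−161.8860)/(58.1042−33.6140)=-1.0000; B=V−Δ·S=177.7273
Node (3,1) S=83.0060: V=(p*·95.0627+(1−p*)·137.3958)/1.1=94.7213; Δ=(95.0627−137.3958)/(100.4373−58.1042)=-1.0000; B=V−Δ·S=177.7273
Node (3,2) S=143.4818: V=(p*·21.8870+(1−p*)·95.0627)/1.1=34.2455; Δ=(21.8870−95.0627)/(173.6130−100.4373)=-1.0000; B=V−Δ·S=177.7273
Node (3,3) S=248.0185: V=(p*·0.0000+(1−p*)·21.8870)/1.1=4.2916; Δ=(0.0000−21.8870)/(300.1024−173.6130)=-0.1730; B=V−Δ·S=47.2073
Node (2,0) S=68.6000: V=(p*·94.7213+(1−p*)·129.7073)/1.1=92.9702; Δ=(94.7213−129.7073)/(83.0060−48.0200)=-1.0000; B=V−Δ·S=161.5702
Node (2,1) S=118.5800: V=(p*·34.2455+(1−p*)·94.7213)/1.1=42.9902; Δ=(34.2455−94.7213)/(143.4818−83.0060)=-1.0000; B=V−Δ·S=161.5702
Node (2,2) S=204.9740: V=(p*·4.2916+(1−p*)·34.2455)/1.1=9.7747; Δ=(4.2916−34.2455)/(248.0185−143.4818)=-0.2865; B=V−Δ·S=68.5079
Node (1,0) S=98.0000: V=(p*·42.9902+(1−p*)·92.9702)/1.1=48.8820; Δ=(42.9902−92.9702)/(118.5800−68.6000)=-1.0000; B=V−Δ·S=146.8820
Node (1,1) S=169.4000: V=(p*·9.7747+(1−p*)·42.9902)/1.1=15.3990; Δ=(9.7747−42.9902)/(204.9740−118.5800)=-0.3845; B=V−Δ·S=80.5274
Node (0,0) S=140.0000: V=(p*·15.3990+(1−p*)·48.8820)/1.1=20.5644; Δ=(15.3990−48.8820)/(169.4000−98.0000)=-0.4690; B=V−Δ·S=86.2175
Root portfolio cost Δ·140+B reproduces V0=20.5644.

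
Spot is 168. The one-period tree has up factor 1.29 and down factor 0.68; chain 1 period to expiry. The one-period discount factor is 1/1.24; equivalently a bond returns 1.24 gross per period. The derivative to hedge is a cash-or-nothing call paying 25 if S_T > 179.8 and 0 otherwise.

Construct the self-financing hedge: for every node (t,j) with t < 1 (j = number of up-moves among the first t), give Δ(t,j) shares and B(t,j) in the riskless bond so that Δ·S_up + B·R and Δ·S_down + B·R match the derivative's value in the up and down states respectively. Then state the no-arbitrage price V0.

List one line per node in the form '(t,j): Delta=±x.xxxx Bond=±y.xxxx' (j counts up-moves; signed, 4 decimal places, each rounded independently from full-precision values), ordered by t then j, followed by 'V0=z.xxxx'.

(0,0): Delta=0.2440 Bond=-22.4749
V0=18.5087

Since d<R<u, set p* = (R−d)/(u−d) = 0.9180; price each node as the discounted p*-expectation of its children.
Terminal values V(1,·): V(1,0)=0.0000, V(1,1)=25.0000
  t=0,j=0: stock 168.0000 → up 216.7200 (V=25.0000), down 114.2400 (V=0.0000). Price 18.5087; hedge Δ=0.2440, bond B=-22.4749.
Self-financing check: at every node Δ·S+B equals the discounted successor values.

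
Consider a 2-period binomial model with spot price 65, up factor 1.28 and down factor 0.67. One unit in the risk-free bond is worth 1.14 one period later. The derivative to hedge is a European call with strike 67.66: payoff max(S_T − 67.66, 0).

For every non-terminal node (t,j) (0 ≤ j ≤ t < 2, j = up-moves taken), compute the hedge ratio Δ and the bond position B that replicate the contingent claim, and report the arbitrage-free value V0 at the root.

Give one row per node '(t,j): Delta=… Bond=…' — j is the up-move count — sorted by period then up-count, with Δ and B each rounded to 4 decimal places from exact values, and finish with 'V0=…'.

(0,0): Delta=0.6620 Bond=-25.2894
(1,0): Delta=0.0000 Bond=0.0000
(1,1): Delta=0.7652 Bond=-37.4175
V0=17.7403

No-arbitrage ⇒ martingale measure with p* = (R−d)/(u−d) = 0.7705.
At expiry t=2: V(2,0)=0.0000, V(2,1)=0.0000, V(2,2)=38.8360
Node (1,0) S=43.5500: V=(p*·0.0000+(1−p*)·0.0000)/1.14=0.0000; Δ=(0.0000−0.0000)/(55.7440−29.1785)=0.0000; B=V−Δ·S=0.0000
Node (1,1) S=83.2000: V=(p*·38.8360+(1−p*)·0.0000)/1.14=26.2481; Δ=(38.8360−0.0000)/(106.4960−55.7440)=0.7652; B=V−Δ·S=-37.4175
Node (0,0) S=65.0000: V=(p*·26.2481+(1−p*)·0.0000)/1.14=17.7403; Δ=(26.2481−0.0000)/(83.2000−43.5500)=0.6620; B=V−Δ·S=-25.2894
Check: Δ(0,0)·S0 + B(0,0) = 17.7403 = V0.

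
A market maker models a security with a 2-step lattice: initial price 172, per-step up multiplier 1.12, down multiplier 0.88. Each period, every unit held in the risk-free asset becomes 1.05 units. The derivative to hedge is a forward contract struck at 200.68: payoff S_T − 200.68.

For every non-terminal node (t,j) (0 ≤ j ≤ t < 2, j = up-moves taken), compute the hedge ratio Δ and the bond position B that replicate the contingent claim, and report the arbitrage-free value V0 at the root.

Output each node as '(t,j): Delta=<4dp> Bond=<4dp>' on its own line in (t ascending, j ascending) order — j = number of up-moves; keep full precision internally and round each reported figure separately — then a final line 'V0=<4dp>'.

The replicating-portfolio and risk-neutral prices coincide; use p* = (1.05−0.88)/(1.12−0.88) = 0.7083 for the latter.
Payoff layer (t=2): V(2,0)=-67.4832, V(2,1)=-31.1568, V(2,2)=15.0768
Node (1,0) S=151.3600: V=(p*·-31.1568+(1−p*)·-67.4832)/1.05=-39.7638; Δ=(-31.1568−-67.4832)/(169.5232−133.1968)=1.0000; B=V−Δ·S=-191.1238
Node (1,1) S=192.6400: V=(p*·15.0768+(1−p*)·-31.1568)/1.05=1.5162; Δ=(15.0768−-31.1568)/(215.7568−169.5232)=1.0000; B=V−Δ·S=-191.1238
Node (0,0) S=172.0000: V=(p*·1.5162+(1−p*)·-39.7638)/1.05=-10.0227; Δ=(1.5162−-39.7638)/(192.6400−151.3600)=1.0000; B=V−Δ·S=-182.0227
Each (Δ,B) replicates both successor values, so the strategy is self-financing and V0 is arbitrage-free.

(0,0): Delta=1.0000 Bond=-182.0227
(1,0): Delta=1.0000 Bond=-191.1238
(1,1): Delta=1.0000 Bond=-191.1238
V0=-10.0227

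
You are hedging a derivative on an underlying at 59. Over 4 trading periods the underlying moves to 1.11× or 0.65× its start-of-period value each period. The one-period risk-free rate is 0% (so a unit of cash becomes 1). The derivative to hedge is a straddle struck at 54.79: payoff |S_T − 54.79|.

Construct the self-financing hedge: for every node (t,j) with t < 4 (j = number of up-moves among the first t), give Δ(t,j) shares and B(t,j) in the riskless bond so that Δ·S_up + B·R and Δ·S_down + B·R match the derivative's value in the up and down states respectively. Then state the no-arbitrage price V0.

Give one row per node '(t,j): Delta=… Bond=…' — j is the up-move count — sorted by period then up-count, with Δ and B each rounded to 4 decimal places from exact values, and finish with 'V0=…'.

(0,0): Delta=0.1288 Bond=11.4990
(1,0): Delta=-1.0000 Bond=54.7900
(1,1): Delta=0.3366 Bond=-2.1068
(2,0): Delta=-1.0000 Bond=54.7900
(2,1): Delta=-1.0000 Bond=54.7900
(2,2): Delta=0.5826 Bond=-19.9886
(3,0): Delta=-1.0000 Bond=54.7900
(3,1): Delta=-1.0000 Bond=54.7900
(3,2): Delta=-1.0000 Bond=54.7900
(3,3): Delta=0.8738 Bond=-43.4904
V0=19.1005

Since d<R<u, set p* = (R−d)/(u−d) = 0.7609; price each node as the discounted p*-expectation of its children.
Terminal values V(4,·): V(4,0)=44.2581, V(4,1)=36.8048, V(4,2)=24.0768, V(4,3)=2.3414, V(4,4)=34.7762
  t=3,j=0: stock 16.2029 → up 17.9852 (V=36.8048), down 10.5319 (V=44.2581). Price 38.5871; hedge Δ=-1.0000, bond B=54.7900.
  t=3,j=1: stock 27.6695 → up 30.7132 (V=24.0768), down 17.9852 (V=36.8048). Price 27.1205; hedge Δ=-1.0000, bond B=54.7900.
  t=3,j=2: stock 47.2510 → up 52.4486 (V=2.3414), down 30.7132 (V=24.0768). Price 7.5390; hedge Δ=-1.0000, bond B=54.7900.
  t=3,j=3: stock 80.6902 → up 89.5662 (V=34.7762), down 52.4486 (V=2.3414). Price 27.0200; hedge Δ=0.8738, bond B=-43.4904.
  t=2,j=0: stock 24.9275 → up 27.6695 (V=27.1205), down 16.2029 (V=38.5871). Price 29.8625; hedge Δ=-1.0000, bond B=54.7900.
  t=2,j=1: stock 42.5685 → up 47.2510 (V=7.5390), down 27.6695 (V=27.1205). Price 12.2215; hedge Δ=-1.0000, bond B=54.7900.
  t=2,j=2: stock 72.6939 → up 80.6902 (V=27.0200), down 47.2510 (V=7.5390). Price 22.3615; hedge Δ=0.5826, bond B=-19.9886.
  t=1,j=0: stock 38.3500 → up 42.5685 (V=12.2215), down 24.9275 (V=29.8625). Price 16.4400; hedge Δ=-1.0000, bond B=54.7900.
  t=1,j=1: stock 65.4900 → up 72.6939 (V=22.3615), down 42.5685 (V=12.2215). Price 19.9367; hedge Δ=0.3366, bond B=-2.1068.
  t=0,j=0: stock 59.0000 → up 65.4900 (V=19.9367), down 38.3500 (V=16.4400). Price 19.1005; hedge Δ=0.1288, bond B=11.4990.
Self-financing check: at every node Δ·S+B equals the discounted successor values.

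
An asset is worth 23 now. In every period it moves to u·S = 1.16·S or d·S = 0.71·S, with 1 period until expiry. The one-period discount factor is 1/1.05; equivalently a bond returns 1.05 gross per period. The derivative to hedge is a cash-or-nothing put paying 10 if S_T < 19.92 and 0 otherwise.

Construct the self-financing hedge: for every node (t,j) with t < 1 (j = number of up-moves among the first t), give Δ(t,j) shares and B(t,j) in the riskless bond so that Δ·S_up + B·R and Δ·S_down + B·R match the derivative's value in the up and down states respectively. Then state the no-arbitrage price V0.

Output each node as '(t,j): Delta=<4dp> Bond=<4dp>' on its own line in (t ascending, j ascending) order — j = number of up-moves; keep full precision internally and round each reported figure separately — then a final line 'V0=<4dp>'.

(0,0): Delta=-0.9662 Bond=24.5503
V0=2.3280

The replicating-portfolio and risk-neutral prices coincide; use p* = (1.05−0.71)/(1.16−0.71) = 0.7556 for the latter.
Terminal values V(1,·): V(1,0)=10.0000, V(1,1)=0.0000
  t=0,j=0: stock 23.0000 → up 26.6800 (V=0.0000), down 16.3300 (V=10.0000). Price 2.3280; hedge Δ=-0.9662, bond B=24.5503.
Each (Δ,B) replicates both successor values, so the strategy is self-financing and V0 is arbitrage-free.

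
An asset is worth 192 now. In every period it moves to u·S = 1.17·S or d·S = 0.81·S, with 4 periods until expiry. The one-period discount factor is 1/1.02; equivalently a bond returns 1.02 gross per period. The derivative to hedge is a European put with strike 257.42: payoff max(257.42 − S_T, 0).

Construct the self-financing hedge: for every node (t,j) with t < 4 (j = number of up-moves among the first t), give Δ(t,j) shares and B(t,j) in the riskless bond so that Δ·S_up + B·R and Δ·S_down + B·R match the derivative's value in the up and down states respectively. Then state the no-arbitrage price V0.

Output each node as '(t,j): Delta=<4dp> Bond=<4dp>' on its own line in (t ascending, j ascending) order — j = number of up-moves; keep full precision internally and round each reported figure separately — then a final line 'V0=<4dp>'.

(0,0): Delta=-0.7230 Bond=195.5796
(1,0): Delta=-1.0000 Bond=242.5726
(1,1): Delta=-0.5860 Bond=168.7188
(2,0): Delta=-1.0000 Bond=247.4241
(2,1): Delta=-1.0000 Bond=247.4241
(2,2): Delta=-0.3813 Bond=118.2854
(3,0): Delta=-1.0000 Bond=252.3725
(3,1): Delta=-1.0000 Bond=252.3725
(3,2): Delta=-1.0000 Bond=252.3725
(3,3): Delta=-0.0753 Bond=26.5644
V0=56.7665

Since d<R<u, set p* = (R−d)/(u−d) = 0.5833; price each node as the discounted p*-expectation of its children.
Payoff layer (t=4): V(4,0)=174.7703, V(4,1)=138.0371, V(4,2)=84.9780, V(4,3)=8.3371, V(4,4)=0.0000
Node (3,0) S=102.0367: V=(p*·138.0371+(1−p*)·174.7703)/1.02=150.3359; Δ=(138.0371−174.7703)/(119.3829−82.6497)=-1.0000; B=V−Δ·S=252.3725
Node (3,1) S=147.3863: V=(p*·84.9780+(1−p*)·138.0371)/1.02=104.9862; Δ=(84.9780−138.0371)/(172.4420−119.3829)=-1.0000; B=V−Δ·S=252.3725
Node (3,2) S=212.8913: V=(p*·8.3371+(1−p*)·84.9780)/1.02=39.4812; Δ=(8.3371−84.9780)/(249.0829−172.4420)=-1.0000; B=V−Δ·S=252.3725
Node (3,3) S=307.5097: V=(p*·0.0000+(1−p*)·8.3371)/1.02=3.4057; Δ=(0.0000−8.3371)/(359.7863−249.0829)=-0.0753; B=V−Δ·S=26.5644
Node (2,0) S=125.9712: V=(p*·104.9862+(1−p*)·150.3359)/1.02=121.4529; Δ=(104.9862−150.3359)/(147.3863−102.0367)=-1.0000; B=V−Δ·S=247.4241
Node (2,1) S=181.9584: V=(p*·39.4812+(1−p*)·104.9862)/1.02=65.4657; Δ=(39.4812−104.9862)/(212.8913−147.3863)=-1.0000; B=V−Δ·S=247.4241
Node (2,2) S=262.8288: V=(p*·3.4057+(1−p*)·39.4812)/1.02=18.0757; Δ=(3.4057−39.4812)/(307.5097−212.8913)=-0.3813; B=V−Δ·S=118.2854
Node (1,0) S=155.5200: V=(p*·65.4657+(1−p*)·121.4529)/1.02=87.0526; Δ=(65.4657−121.4529)/(181.9584−125.9712)=-1.0000; B=V−Δ·S=242.5726
Node (1,1) S=224.6400: V=(p*·18.0757+(1−p*)·65.4657)/1.02=37.0799; Δ=(18.0757−65.4657)/(262.8288−181.9584)=-0.5860; B=V−Δ·S=168.7188
Node (0,0) S=192.0000: V=(p*·37.0799+(1−p*)·87.0526)/1.02=56.7665; Δ=(37.0799−87.0526)/(224.6400−155.5200)=-0.7230; B=V−Δ·S=195.5796
Root portfolio cost Δ·192+B reproduces V0=56.7665.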